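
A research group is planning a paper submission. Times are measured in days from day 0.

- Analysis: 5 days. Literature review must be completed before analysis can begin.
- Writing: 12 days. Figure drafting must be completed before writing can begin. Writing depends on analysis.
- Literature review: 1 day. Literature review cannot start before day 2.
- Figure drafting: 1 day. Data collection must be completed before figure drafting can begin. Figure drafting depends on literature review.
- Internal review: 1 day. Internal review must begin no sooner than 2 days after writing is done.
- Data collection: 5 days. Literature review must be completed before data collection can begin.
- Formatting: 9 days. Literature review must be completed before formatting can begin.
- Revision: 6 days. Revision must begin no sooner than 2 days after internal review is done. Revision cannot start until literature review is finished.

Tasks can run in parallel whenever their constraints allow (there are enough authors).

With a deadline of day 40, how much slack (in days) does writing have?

8

Literature review cannot begin until its own release at day 2. It runs from day 2 to 2 + 1 = day 3.
Analysis cannot begin until literature review (finishes day 3). It runs from day 3 to 3 + 5 = day 8.
Data collection waits on literature review (finishes day 3), so it starts at day 3 and finishes at 3 + 5 = day 8.
Figure drafting has to wait for data collection (finishes day 8); literature review (finishes day 3). The latest of these is day 8, so figure drafting runs day 8 to 8 + 1 = day 9.
Writing cannot start until figure drafting (finishes day 9); analysis (finishes day 8). The controlling bound is day 9, so writing finishes at 9 + 12 = day 21.

Working backward from the deadline:
Revision has no dependents, so it just needs to finish by day 40. Starting by 40 − 6 = day 34 achieves that.
Internal review has to be done before revision (must start by day 34, minus 2-day gap → day 32). That means finishing by day 32, i.e. starting by 32 − 1 = day 31.
Writing has to be done before internal review (must start by day 31, minus 2-day gap → day 29). That means finishing by day 29, i.e. starting by 29 − 12 = day 17.
So writing can start as early as day 9 and as late as day 17, giving 17 − 9 = 8 days of slack.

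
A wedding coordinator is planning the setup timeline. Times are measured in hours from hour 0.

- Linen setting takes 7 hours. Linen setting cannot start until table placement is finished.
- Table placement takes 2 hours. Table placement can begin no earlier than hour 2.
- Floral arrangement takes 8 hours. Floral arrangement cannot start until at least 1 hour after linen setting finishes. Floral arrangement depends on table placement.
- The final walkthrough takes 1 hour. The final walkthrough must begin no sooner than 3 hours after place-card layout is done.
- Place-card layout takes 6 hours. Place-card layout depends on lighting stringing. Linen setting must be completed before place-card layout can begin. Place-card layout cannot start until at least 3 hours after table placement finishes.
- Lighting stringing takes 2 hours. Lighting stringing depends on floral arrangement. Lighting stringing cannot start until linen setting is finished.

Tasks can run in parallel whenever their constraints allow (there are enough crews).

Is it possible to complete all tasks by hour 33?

After its own release at hour 2, table placement can start at hour 2 and finishes at hour 4.
Linen setting waits on table placement (finishes hour 4), so it starts at hour 4 and finishes at 4 + 7 = hour 11.
Floral arrangement needs all of linen setting (finishes hour 11, plus 1-hour gap → hour 12); table placement (finishes hour 4). That puts its earliest start at hour 12; it finishes at 12 + 8 = hour 20.
Lighting stringing has to wait for floral arrangement (finishes hour 20); linen setting (finishes hour 11). The latest of these is hour 20, so lighting stringing runs hour 20 to 20 + 2 = hour 22.
Place-card layout cannot start until lighting stringing (finishes hour 22); linen setting (finishes hour 11); table placement (finishes hour 4, plus 3-hour gap → hour 7). The controlling bound is hour 22, so place-card layout finishes at 22 + 6 = hour 28.
After place-card layout (finishes hour 28, plus 3-hour gap → hour 31), the final walkthrough can start at hour 31 and finishes at hour 32.
Every task is finished by hour 32, which is no later than the deadline of 33, so the schedule is feasible.

Yes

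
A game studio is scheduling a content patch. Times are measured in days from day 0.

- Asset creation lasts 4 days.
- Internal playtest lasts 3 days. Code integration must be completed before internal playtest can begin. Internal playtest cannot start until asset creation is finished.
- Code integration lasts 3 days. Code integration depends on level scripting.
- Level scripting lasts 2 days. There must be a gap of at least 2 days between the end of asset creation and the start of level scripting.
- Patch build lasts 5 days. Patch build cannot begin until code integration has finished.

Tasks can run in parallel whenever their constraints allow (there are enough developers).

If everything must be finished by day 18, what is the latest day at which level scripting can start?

To finish by day 18, internal playtest (duration 3) must start no later than day 15.
Patch build must finish by day 18; it takes 5 days, so it must start by 18 − 5 = day 13.
For code integration: internal playtest (must start by day 15); patch build (must start by day 13). The most restrictive is day 13; with a 3-day duration, code integration must start by day 10.
Since code integration (must start by day 10) depends on it, level scripting must finish by day 10. Backing off its 2-day duration gives a latest start of day 8.

8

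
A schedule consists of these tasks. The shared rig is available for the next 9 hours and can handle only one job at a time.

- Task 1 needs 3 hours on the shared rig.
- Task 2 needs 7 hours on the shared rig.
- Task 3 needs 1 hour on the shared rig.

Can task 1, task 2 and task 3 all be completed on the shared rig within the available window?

Running back to back, the jobs need 3 + 7 + 1 = 11 hours on the shared rig.
Since 11 > 9, they cannot all fit.

No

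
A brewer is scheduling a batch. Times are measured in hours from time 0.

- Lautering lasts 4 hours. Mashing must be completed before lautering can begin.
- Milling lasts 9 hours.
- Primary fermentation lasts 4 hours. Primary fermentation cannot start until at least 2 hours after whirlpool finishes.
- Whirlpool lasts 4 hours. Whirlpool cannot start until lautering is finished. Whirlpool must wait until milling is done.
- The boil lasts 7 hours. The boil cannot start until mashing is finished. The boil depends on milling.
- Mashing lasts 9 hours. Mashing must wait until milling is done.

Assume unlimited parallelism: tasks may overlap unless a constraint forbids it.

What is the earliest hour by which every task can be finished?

Milling has no prerequisites, so it starts at hour 0 and finishes at hour 9.
After milling (finishes hour 9), mashing can start at hour 9 and finishes at hour 18.
For the boil: mashing (finishes hour 18); milling (finishes hour 9). Taking the maximum gives a start of hour 18, and it finishes at 18 + 7 = hour 25.
After mashing (finishes hour 18), lautering can start at hour 18 and finishes at hour 22.
Whirlpool has to wait for lautering (finishes hour 22); milling (finishes hour 9). The latest of these is hour 22, so whirlpool runs hour 22 to 22 + 4 = hour 26.
Primary fermentation cannot begin until whirlpool (finishes hour 26, plus 2-hour gap → hour 28). It runs from hour 28 to 28 + 4 = hour 32.
All tasks are finished once the last one completes. Finish times: Milling at 9, Mashing at 18, Lautering at 22, The boil at 25, Whirlpool at 26, Primary fermentation at 32. The latest is hour 32.

32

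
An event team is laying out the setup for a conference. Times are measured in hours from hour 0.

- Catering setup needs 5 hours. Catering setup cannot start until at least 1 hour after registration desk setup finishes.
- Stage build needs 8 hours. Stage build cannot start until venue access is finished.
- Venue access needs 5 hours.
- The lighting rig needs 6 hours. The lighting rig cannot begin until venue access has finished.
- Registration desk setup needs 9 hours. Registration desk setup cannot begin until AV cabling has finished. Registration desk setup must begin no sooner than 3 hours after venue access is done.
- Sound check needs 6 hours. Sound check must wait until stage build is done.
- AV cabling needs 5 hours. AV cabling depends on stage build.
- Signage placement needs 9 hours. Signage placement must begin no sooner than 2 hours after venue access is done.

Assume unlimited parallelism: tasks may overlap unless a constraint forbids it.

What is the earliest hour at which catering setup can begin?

28

Venue access has no prerequisites, so it starts at hour 0 and finishes at hour 5.
After venue access (finishes hour 5), stage build can start at hour 5 and finishes at hour 13.
AV cabling waits on stage build (finishes hour 13), so it starts at hour 13 and finishes at 13 + 5 = hour 18.
Registration desk setup cannot start until AV cabling (finishes hour 18); venue access (finishes hour 5, plus 3-hour gap → hour 8). The controlling bound is hour 18, so registration desk setup finishes at 18 + 9 = hour 27.
Catering setup waits on registration desk setup (finishes hour 27, plus 1-hour gap → hour 28), so the earliest it can start is hour 28.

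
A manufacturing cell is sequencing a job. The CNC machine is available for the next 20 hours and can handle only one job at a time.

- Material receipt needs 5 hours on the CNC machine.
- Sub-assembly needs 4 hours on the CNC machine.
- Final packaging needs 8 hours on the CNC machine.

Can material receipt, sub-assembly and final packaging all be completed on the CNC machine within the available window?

Running back to back, the jobs need 5 + 4 + 8 = 17 hours on the CNC machine.
Since 17 ≤ 20, they fit within the window.

Yes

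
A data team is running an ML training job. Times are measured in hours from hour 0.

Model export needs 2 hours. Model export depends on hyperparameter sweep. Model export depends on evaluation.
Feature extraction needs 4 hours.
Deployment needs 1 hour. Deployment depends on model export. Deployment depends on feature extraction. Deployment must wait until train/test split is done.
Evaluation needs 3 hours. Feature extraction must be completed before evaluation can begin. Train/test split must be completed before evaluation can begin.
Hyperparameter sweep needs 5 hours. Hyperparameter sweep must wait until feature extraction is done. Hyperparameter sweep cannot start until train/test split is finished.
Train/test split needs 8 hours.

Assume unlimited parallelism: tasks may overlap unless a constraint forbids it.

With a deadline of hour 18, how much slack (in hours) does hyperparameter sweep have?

2

Train/test split can start immediately at hour 0; it finishes at hour 8.
Nothing blocks feature extraction, so it runs from hour 0 to hour 4.
Hyperparameter sweep needs all of feature extraction (finishes hour 4); train/test split (finishes hour 8). That puts its earliest start at hour 8; it finishes at 8 + 5 = hour 13.

Working backward from the deadline:
Nothing follows deployment; the deadline of hour 18 is its only limit. It must start by 18 − 1 = hour 17.
Model export feeds into deployment (must start by hour 17); so model export must finish by hour 17 and therefore start by hour 15.
Hyperparameter sweep must finish before model export (must start by hour 15). With a 5-hour duration, hyperparameter sweep must start by 15 − 5 = hour 10.
So hyperparameter sweep can start as early as hour 8 and as late as hour 10, giving 10 − 8 = 2 hours of slack.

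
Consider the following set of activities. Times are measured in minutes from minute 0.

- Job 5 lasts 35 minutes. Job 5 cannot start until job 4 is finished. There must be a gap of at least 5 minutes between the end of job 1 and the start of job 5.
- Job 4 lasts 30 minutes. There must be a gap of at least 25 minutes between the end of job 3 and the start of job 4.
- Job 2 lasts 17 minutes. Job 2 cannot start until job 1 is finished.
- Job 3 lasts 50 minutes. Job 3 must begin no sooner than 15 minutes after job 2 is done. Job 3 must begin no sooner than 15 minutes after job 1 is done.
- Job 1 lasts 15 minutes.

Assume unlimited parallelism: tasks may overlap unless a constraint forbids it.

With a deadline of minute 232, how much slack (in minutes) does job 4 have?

45

Job 1 can start immediately at minute 0; it finishes at minute 15.
Job 2 cannot begin until job 1 (finishes minute 15). It runs from minute 15 to 15 + 17 = minute 32.
Job 3 needs all of job 2 (finishes minute 32, plus 15-minute gap → minute 47); job 1 (finishes minute 15, plus 15-minute gap → minute 30). That puts its earliest start at minute 47; it finishes at 47 + 50 = minute 97.
Job 4 waits on job 3 (finishes minute 97, plus 25-minute gap → minute 122), so it starts at minute 122 and finishes at 122 + 30 = minute 152.

Working backward from the deadline:
To finish by minute 232, job 5 (duration 35) must start no later than minute 197.
Job 4 has to be done before job 5 (must start by minute 197). That means finishing by minute 197, i.e. starting by 197 − 30 = minute 167.
So job 4 can start as early as minute 122 and as late as minute 167, giving 167 − 122 = 45 minutes of slack.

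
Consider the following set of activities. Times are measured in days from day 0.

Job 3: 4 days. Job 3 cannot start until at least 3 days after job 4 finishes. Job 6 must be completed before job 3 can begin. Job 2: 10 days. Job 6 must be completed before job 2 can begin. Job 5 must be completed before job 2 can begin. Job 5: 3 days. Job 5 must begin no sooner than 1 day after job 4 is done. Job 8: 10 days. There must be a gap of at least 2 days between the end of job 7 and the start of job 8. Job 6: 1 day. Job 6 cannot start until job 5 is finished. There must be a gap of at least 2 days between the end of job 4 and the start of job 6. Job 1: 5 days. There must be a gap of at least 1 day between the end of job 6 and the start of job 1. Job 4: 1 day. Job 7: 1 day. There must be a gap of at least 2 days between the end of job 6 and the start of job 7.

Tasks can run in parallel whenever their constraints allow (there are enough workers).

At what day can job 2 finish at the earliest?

Job 4 has no prerequisites, so it starts at day 0 and finishes at day 1.
Job 5 cannot begin until job 4 (finishes day 1, plus 1-day gap → day 2). It runs from day 2 to 2 + 3 = day 5.
Job 6 cannot start until job 5 (finishes day 5); job 4 (finishes day 1, plus 2-day gap → day 3). The controlling bound is day 5, so job 6 finishes at 5 + 1 = day 6.
Job 2 cannot start until job 6 (finishes day 6); job 5 (finishes day 5). The controlling bound is day 6, so job 2 finishes at 6 + 10 = day 16.

16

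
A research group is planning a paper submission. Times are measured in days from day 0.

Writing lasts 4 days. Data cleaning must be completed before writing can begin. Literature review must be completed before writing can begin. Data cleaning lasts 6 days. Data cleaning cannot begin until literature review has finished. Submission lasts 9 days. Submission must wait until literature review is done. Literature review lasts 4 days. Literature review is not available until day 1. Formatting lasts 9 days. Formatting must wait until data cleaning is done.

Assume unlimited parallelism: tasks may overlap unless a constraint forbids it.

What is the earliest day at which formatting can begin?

11

Literature review cannot begin until its own release at day 1. It runs from day 1 to 1 + 4 = day 5.
After literature review (finishes day 5), data cleaning can start at day 5 and finishes at day 11.
Formatting waits on data cleaning (finishes day 11), so the earliest it can start is day 11.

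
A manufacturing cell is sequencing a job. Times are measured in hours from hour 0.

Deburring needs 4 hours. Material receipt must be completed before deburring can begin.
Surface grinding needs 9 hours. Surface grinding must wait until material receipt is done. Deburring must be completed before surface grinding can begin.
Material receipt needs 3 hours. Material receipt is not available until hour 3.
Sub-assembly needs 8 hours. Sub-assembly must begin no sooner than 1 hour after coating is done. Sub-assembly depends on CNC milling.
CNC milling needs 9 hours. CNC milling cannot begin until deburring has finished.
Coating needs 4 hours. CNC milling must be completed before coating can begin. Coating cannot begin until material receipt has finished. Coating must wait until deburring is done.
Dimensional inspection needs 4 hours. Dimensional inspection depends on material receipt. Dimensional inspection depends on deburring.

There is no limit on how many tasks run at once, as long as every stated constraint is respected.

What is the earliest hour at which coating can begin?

19

Material receipt cannot begin until its own release at hour 3. It runs from hour 3 to 3 + 3 = hour 6.
Deburring waits on material receipt (finishes hour 6), so it starts at hour 6 and finishes at 6 + 4 = hour 10.
After deburring (finishes hour 10), CNC milling can start at hour 10 and finishes at hour 19.
Coating waits on CNC milling (finishes hour 19); material receipt (finishes hour 6); deburring (finishes hour 10). The latest of these is hour 19, which is the earliest coating can start.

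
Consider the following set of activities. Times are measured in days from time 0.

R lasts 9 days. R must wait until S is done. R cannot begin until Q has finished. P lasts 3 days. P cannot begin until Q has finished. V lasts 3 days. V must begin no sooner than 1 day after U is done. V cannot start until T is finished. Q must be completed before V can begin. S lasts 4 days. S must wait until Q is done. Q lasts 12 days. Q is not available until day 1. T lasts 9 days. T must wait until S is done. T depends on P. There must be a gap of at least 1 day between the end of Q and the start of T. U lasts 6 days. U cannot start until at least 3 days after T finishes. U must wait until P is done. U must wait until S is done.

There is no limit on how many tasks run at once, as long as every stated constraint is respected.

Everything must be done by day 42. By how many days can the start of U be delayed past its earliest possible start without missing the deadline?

Q waits on its own release at day 1, so it starts at day 1 and finishes at 1 + 12 = day 13.
S waits on Q (finishes day 13), so it starts at day 13 and finishes at 13 + 4 = day 17.
After Q (finishes day 13), P can start at day 13 and finishes at day 16.
For T: S (finishes day 17); P (finishes day 16); Q (finishes day 13, plus 1-day gap → day 14). Taking the maximum gives a start of day 17, and it finishes at 17 + 9 = day 26.
U cannot start until T (finishes day 26, plus 3-day gap → day 29); P (finishes day 16); S (finishes day 17). The controlling bound is day 29, so U finishes at 29 + 6 = day 35.

Working backward from the deadline:
V must finish by day 42; it takes 3 days, so it must start by 42 − 3 = day 39.
Since V (must start by day 39, minus 1-day gap → day 38) depends on it, U must finish by day 38. Backing off its 6-day duration gives a latest start of day 32.
So U can start as early as day 29 and as late as day 32, giving 32 − 29 = 3 days of slack.

3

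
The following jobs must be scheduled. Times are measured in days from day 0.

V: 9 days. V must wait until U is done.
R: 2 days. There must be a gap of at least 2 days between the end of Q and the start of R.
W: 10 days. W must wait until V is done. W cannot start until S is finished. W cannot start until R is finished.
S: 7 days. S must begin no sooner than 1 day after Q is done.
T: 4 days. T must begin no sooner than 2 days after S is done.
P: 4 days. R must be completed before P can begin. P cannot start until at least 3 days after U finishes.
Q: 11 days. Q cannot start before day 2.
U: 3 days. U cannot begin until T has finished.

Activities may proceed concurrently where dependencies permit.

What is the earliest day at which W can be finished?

49

Q waits on its own release at day 2, so it starts at day 2 and finishes at 2 + 11 = day 13.
S waits on Q (finishes day 13, plus 1-day gap → day 14), so it starts at day 14 and finishes at 14 + 7 = day 21.
T cannot begin until S (finishes day 21, plus 2-day gap → day 23). It runs from day 23 to 23 + 4 = day 27.
U waits on T (finishes day 27), so it starts at day 27 and finishes at 27 + 3 = day 30.
V cannot begin until U (finishes day 30). It runs from day 30 to 30 + 9 = day 39.
R cannot begin until Q (finishes day 13, plus 2-day gap → day 15). It runs from day 15 to 15 + 2 = day 17.
W needs all of V (finishes day 39); S (finishes day 21); R (finishes day 17). That puts its earliest start at day 39; it finishes at 39 + 10 = day 49.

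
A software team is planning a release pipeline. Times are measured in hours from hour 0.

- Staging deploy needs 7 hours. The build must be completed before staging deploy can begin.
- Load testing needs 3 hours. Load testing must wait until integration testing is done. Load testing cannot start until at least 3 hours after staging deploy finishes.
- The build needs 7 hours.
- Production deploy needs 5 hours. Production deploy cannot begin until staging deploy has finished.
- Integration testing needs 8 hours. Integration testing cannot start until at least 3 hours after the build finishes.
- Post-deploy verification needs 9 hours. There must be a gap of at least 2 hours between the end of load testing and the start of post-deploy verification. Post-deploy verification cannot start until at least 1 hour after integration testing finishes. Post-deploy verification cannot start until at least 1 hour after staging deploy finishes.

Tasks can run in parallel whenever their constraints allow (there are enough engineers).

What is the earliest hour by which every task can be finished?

32

The build has no prerequisites, so it starts at hour 0 and finishes at hour 7.
After the build (finishes hour 7), staging deploy can start at hour 7 and finishes at hour 14.
Production deploy waits on staging deploy (finishes hour 14), so it starts at hour 14 and finishes at 14 + 5 = hour 19.
Integration testing waits on the build (finishes hour 7, plus 3-hour gap → hour 10), so it starts at hour 10 and finishes at 10 + 8 = hour 18.
For load testing: integration testing (finishes hour 18); staging deploy (finishes hour 14, plus 3-hour gap → hour 17). Taking the maximum gives a start of hour 18, and it finishes at 18 + 3 = hour 21.
Post-deploy verification needs all of load testing (finishes hour 21, plus 2-hour gap → hour 23); integration testing (finishes hour 18, plus 1-hour gap → hour 19); staging deploy (finishes hour 14, plus 1-hour gap → hour 15). That puts its earliest start at hour 23; it finishes at 23 + 9 = hour 32.
All tasks are finished once the last one completes. Finish times: The build at 7, Integration testing at 18, Staging deploy at 14, Load testing at 21, Production deploy at 19, Post-deploy verification at 32. The latest is hour 32.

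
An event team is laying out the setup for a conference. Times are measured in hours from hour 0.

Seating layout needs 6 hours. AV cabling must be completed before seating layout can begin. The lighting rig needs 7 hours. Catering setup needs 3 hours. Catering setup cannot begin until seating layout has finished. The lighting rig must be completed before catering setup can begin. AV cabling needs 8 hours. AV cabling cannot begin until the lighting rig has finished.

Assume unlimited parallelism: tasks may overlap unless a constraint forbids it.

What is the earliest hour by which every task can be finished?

Nothing blocks the lighting rig, so it runs from hour 0 to hour 7.
AV cabling cannot begin until the lighting rig (finishes hour 7). It runs from hour 7 to 7 + 8 = hour 15.
Seating layout waits on AV cabling (finishes hour 15), so it starts at hour 15 and finishes at 15 + 6 = hour 21.
Catering setup has to wait for seating layout (finishes hour 21); the lighting rig (finishes hour 7). The latest of these is hour 21, so catering setup runs hour 21 to 21 + 3 = hour 24.
All tasks are finished once the last one completes. Finish times: The lighting rig at 7, AV cabling at 15, Seating layout at 21, Catering setup at 24. The latest is hour 24.

24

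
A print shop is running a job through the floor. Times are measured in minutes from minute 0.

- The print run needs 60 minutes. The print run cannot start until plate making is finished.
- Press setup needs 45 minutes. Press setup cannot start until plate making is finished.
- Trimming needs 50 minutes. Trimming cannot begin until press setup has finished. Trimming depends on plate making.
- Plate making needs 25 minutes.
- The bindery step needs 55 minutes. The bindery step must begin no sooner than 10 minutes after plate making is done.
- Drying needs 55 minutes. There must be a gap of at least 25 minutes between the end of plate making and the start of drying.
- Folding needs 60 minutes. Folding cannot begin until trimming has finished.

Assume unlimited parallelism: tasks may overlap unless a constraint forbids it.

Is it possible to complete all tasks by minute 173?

Plate making has no prerequisites, so it starts at minute 0 and finishes at minute 25.
The bindery step waits on plate making (finishes minute 25, plus 10-minute gap → minute 35), so it starts at minute 35 and finishes at 35 + 55 = minute 90.
After plate making (finishes minute 25, plus 25-minute gap → minute 50), drying can start at minute 50 and finishes at minute 105.
After plate making (finishes minute 25), the print run can start at minute 25 and finishes at minute 85.
After plate making (finishes minute 25), press setup can start at minute 25 and finishes at minute 70.
For trimming: press setup (finishes minute 70); plate making (finishes minute 25). Taking the maximum gives a start of minute 70, and it finishes at 70 + 50 = minute 120.
After trimming (finishes minute 120), folding can start at minute 120 and finishes at minute 180.
The earliest everything can be done is minute 180, which is after the deadline of 173, so it is not possible.

No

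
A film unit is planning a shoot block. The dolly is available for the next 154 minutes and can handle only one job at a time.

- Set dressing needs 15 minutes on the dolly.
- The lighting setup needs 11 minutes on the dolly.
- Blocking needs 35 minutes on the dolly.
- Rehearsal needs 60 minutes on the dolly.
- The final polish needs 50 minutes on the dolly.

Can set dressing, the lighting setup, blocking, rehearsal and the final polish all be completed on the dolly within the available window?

No

Running back to back, the jobs need 15 + 11 + 35 + 60 + 50 = 171 minutes on the dolly.
Since 171 > 154, they cannot all fit.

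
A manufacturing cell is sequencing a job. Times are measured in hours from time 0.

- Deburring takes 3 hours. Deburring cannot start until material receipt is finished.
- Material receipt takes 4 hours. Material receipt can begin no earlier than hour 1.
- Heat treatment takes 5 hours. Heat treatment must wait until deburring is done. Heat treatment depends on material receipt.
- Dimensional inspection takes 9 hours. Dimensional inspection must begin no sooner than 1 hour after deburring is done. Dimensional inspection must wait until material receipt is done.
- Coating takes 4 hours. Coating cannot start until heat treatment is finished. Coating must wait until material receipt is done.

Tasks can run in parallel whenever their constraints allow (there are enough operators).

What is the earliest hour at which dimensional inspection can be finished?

18

Material receipt waits on its own release at hour 1, so it starts at hour 1 and finishes at 1 + 4 = hour 5.
Deburring waits on material receipt (finishes hour 5), so it starts at hour 5 and finishes at 5 + 3 = hour 8.
Dimensional inspection cannot start until deburring (finishes hour 8, plus 1-hour gap → hour 9); material receipt (finishes hour 5). The controlling bound is hour 9, so dimensional inspection finishes at 9 + 9 = hour 18.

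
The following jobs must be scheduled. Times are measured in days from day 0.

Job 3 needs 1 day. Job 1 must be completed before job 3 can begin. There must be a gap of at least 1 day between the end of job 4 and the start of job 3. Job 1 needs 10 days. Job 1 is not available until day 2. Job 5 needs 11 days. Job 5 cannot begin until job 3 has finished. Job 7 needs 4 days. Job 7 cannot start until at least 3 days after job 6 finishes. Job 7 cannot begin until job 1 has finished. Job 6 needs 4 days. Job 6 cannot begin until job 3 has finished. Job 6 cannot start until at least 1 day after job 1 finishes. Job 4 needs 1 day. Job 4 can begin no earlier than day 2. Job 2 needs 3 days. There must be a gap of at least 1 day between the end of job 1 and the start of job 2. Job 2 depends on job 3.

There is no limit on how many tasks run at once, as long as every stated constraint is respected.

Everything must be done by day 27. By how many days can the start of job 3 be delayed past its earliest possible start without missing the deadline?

3

After its own release at day 2, job 4 can start at day 2 and finishes at day 3.
Job 1 waits on its own release at day 2, so it starts at day 2 and finishes at 2 + 10 = day 12.
Job 3 has to wait for job 1 (finishes day 12); job 4 (finishes day 3, plus 1-day gap → day 4). The latest of these is day 12, so job 3 runs day 12 to 12 + 1 = day 13.

Working backward from the deadline:
To finish by day 27, job 2 (duration 3) must start no later than day 24.
To finish by day 27, job 5 (duration 11) must start no later than day 16.
Job 7 must finish by day 27; it takes 4 days, so it must start by 27 − 4 = day 23.
Job 6 feeds into job 7 (must start by day 23, minus 3-day gap → day 20); so job 6 must finish by day 20 and therefore start by day 16.
Job 3 has several dependents: job 2 (must start by day 24); job 5 (must start by day 16); job 6 (must start by day 16). The earliest of those limits is day 16, so job 3 must start by 16 − 1 = day 15.
So job 3 can start as early as day 12 and as late as day 15, giving 15 − 12 = 3 days of slack.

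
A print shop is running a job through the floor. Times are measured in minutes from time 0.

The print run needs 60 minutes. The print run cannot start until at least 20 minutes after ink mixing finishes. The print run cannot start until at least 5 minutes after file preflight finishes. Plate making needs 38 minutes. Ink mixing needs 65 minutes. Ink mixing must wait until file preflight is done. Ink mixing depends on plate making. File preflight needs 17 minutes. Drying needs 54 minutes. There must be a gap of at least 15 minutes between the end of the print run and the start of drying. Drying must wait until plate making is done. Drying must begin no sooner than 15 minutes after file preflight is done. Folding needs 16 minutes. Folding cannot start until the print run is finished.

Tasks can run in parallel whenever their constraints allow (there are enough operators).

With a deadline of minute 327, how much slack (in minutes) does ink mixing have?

Plate making can start immediately at minute 0; it finishes at minute 38.
File preflight can start immediately at minute 0; it finishes at minute 17.
For ink mixing: file preflight (finishes minute 17); plate making (finishes minute 38). Taking the maximum gives a start of minute 38, and it finishes at 38 + 65 = minute 103.

Working backward from the deadline:
To finish by minute 327, drying (duration 54) must start no later than minute 273.
Nothing follows folding; the deadline of minute 327 is its only limit. It must start by 327 − 16 = minute 311.
The print run feeds drying (must start by minute 273, minus 15-minute gap → minute 258); folding (must start by minute 311). Taking the minimum, the print run must finish by minute 258 and start by 258 − 60 = minute 198.
Ink mixing has to be done before the print run (must start by minute 198, minus 20-minute gap → minute 178). That means finishing by minute 178, i.e. starting by 178 − 65 = minute 113.
So ink mixing can start as early as minute 38 and as late as minute 113, giving 113 − 38 = 75 minutes of slack.

75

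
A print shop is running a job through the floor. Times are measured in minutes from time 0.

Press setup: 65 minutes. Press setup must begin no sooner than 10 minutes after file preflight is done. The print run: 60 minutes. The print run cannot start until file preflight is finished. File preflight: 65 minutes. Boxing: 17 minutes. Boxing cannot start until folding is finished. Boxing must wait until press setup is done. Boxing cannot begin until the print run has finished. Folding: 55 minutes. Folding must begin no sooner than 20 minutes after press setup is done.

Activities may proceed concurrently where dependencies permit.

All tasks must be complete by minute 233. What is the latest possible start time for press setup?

Boxing must finish by minute 233; it takes 17 minutes, so it must start by 233 − 17 = minute 216.
Since boxing (must start by minute 216) depends on it, folding must finish by minute 216. Backing off its 55-minute duration gives a latest start of minute 161.
For press setup: folding (must start by minute 161, minus 20-minute gap → minute 141); boxing (must start by minute 216). The most restrictive is minute 141; with a 65-minute duration, press setup must start by minute 76.

76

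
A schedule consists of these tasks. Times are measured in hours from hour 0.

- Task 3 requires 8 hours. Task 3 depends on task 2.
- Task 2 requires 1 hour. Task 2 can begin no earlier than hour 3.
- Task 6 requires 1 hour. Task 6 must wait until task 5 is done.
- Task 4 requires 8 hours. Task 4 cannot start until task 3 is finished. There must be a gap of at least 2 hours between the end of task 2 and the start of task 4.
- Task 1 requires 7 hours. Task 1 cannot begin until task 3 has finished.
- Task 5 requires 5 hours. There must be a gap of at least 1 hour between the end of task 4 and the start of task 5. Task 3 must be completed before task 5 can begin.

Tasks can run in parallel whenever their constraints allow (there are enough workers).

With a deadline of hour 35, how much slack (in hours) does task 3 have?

Task 2 cannot begin until its own release at hour 3. It runs from hour 3 to 3 + 1 = hour 4.
Task 3 cannot begin until task 2 (finishes hour 4). It runs from hour 4 to 4 + 8 = hour 12.

Working backward from the deadline:
To finish by hour 35, task 1 (duration 7) must start no later than hour 28.
Nothing follows task 6; the deadline of hour 35 is its only limit. It must start by 35 − 1 = hour 34.
Task 5 has to be done before task 6 (must start by hour 34). That means finishing by hour 34, i.e. starting by 34 − 5 = hour 29.
Task 4 feeds into task 5 (must start by hour 29, minus 1-hour gap → hour 28); so task 4 must finish by hour 28 and therefore start by hour 20.
For task 3: task 1 (must start by hour 28); task 4 (must start by hour 20); task 5 (must start by hour 29). The most restrictive is hour 20; with an 8-hour duration, task 3 must start by hour 12.
So task 3 can start as early as hour 4 and as late as hour 12, giving 12 − 4 = 8 hours of slack.

8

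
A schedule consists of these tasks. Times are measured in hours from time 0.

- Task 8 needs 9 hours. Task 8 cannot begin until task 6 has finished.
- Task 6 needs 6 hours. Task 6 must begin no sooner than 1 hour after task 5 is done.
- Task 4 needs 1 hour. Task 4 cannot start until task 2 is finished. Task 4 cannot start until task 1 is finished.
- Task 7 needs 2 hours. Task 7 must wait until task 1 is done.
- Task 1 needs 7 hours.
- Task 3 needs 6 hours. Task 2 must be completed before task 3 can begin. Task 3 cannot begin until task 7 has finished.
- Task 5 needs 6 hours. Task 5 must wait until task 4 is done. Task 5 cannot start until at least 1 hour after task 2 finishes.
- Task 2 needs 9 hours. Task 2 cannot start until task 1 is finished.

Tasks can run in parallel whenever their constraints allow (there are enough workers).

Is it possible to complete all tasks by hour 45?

Yes

Task 1 can start immediately at hour 0; it finishes at hour 7.
After task 1 (finishes hour 7), task 7 can start at hour 7 and finishes at hour 9.
Task 2 cannot begin until task 1 (finishes hour 7). It runs from hour 7 to 7 + 9 = hour 16.
For task 4: task 2 (finishes hour 16); task 1 (finishes hour 7). Taking the maximum gives a start of hour 16, and it finishes at 16 + 1 = hour 17.
Task 5 has to wait for task 4 (finishes hour 17); task 2 (finishes hour 16, plus 1-hour gap → hour 17). The latest of these is hour 17, so task 5 runs hour 17 to 17 + 6 = hour 23.
After task 5 (finishes hour 23, plus 1-hour gap → hour 24), task 6 can start at hour 24 and finishes at hour 30.
After task 6 (finishes hour 30), task 8 can start at hour 30 and finishes at hour 39.
Task 3 has to wait for task 2 (finishes hour 16); task 7 (finishes hour 9). The latest of these is hour 16, so task 3 runs hour 16 to 16 + 6 = hour 22.
Every task is finished by hour 39, which is no later than the deadline of 45, so the schedule is feasible.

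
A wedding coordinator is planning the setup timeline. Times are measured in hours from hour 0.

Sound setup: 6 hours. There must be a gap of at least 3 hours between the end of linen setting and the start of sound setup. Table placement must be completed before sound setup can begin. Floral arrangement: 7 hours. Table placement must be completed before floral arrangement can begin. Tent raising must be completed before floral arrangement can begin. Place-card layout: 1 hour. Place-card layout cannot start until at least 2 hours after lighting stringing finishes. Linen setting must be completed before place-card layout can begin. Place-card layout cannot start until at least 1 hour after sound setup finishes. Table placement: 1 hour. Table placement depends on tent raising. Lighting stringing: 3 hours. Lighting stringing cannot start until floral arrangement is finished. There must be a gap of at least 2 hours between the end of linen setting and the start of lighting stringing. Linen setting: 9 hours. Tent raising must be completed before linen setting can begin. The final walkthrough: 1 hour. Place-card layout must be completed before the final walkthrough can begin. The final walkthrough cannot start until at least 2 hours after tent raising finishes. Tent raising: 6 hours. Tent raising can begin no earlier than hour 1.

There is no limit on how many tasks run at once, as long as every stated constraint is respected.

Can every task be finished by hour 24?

Tent raising waits on its own release at hour 1, so it starts at hour 1 and finishes at 1 + 6 = hour 7.
Linen setting cannot begin until tent raising (finishes hour 7). It runs from hour 7 to 7 + 9 = hour 16.
After tent raising (finishes hour 7), table placement can start at hour 7 and finishes at hour 8.
Sound setup cannot start until linen setting (finishes hour 16, plus 3-hour gap → hour 19); table placement (finishes hour 8). The controlling bound is hour 19, so sound setup finishes at 19 + 6 = hour 25.
For floral arrangement: table placement (finishes hour 8); tent raising (finishes hour 7). Taking the maximum gives a start of hour 8, and it finishes at 8 + 7 = hour 15.
Lighting stringing needs all of floral arrangement (finishes hour 15); linen setting (finishes hour 16, plus 2-hour gap → hour 18). That puts its earliest start at hour 18; it finishes at 18 + 3 = hour 21.
For place-card layout: lighting stringing (finishes hour 21, plus 2-hour gap → hour 23); linen setting (finishes hour 16); sound setup (finishes hour 25, plus 1-hour gap → hour 26). Taking the maximum gives a start of hour 26, and it finishes at 26 + 1 = hour 27.
The final walkthrough needs all of place-card layout (finishes hour 27); tent raising (finishes hour 7, plus 2-hour gap → hour 9). That puts its earliest start at hour 27; it finishes at 27 + 1 = hour 28.
The earliest everything can be done is hour 28, which is after the deadline of 24, so it is not possible.

No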